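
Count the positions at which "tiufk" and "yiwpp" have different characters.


String 1: 'tiufk'
String 2: 'yiwpp'
Compare each position: pos 0: 't'!='y', pos 1: 'i'=='i', pos 2: 'u'!='w', pos 3: 'f'!='p', pos 4: 'k'!='p'
Differing positions: 4
Hamming distance: 4


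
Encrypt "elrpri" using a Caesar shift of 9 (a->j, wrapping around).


Input: 'elrpri', shift = 9
Operation: for each letter, (position + 9) mod 26
Mapping: 'e'(4+9=13)->'n', 'l'(11+9=20)->'u', 'r'(17+9=26, 26 mod 26=0)->'a', 'p'(15+9=24)->'y', 'r'(17+9=26, 26 mod 26=0)->'a', 'i'(8+9=17)->'r'
Result: nuayar


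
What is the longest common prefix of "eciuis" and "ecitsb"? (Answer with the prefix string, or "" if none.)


String 1: 'eciuis'
String 2: 'ecitsb'
Compare position by position:
pos 0: 'e' vs 'e' match
pos 1: 'c' vs 'c' match
pos 2: 'i' vs 'i' match
pos 3: 'u' vs 't' differ -> stop
Longest common prefix: "eci" (length 3)


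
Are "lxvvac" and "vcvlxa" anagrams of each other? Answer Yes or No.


String 1: 'lxvvac' -> sorted: 'aclvvx'
String 2: 'vcvlxa' -> sorted: 'aclvvx'
Compare sorted forms: 'aclvvx' == 'aclvvx'
Anagram: Yes


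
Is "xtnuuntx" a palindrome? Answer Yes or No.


Input string: 'xtnuuntx'
Reversed: 'xtnuuntx'
Compare pairs: s[0]='x' vs s[7]='x' (match), s[1]='t' vs s[6]='t' (match), s[2]='n' vs s[5]='n' (match), s[3]='u' vs s[4]='u' (match)
Palindrome: Yes


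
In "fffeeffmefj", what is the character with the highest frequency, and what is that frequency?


Input: 'fffeeffmefj'
Operation: tally each character
Counts: 'e':3, 'f':6, 'j':1, 'm':1
Maximum: 'f' appears 6 times


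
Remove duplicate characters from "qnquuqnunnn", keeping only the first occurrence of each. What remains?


Input: 'qnquuqnunnn'
Operation: keep first occurrence of each character
Scan: s[0]='q' new -> keep; s[1]='n' new -> keep; s[2]='q' seen -> skip; s[3]='u' new -> keep; s[4]='u' seen -> skip; s[5]='q' seen -> skip; s[6]='n' seen -> skip; s[7]='u' seen -> skip; s[8]='n' seen -> skip; s[9]='n' seen -> skip; s[10]='n' seen -> skip
Result: qnu


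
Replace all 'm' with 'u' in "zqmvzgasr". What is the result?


Input string: 'zqmvzgasr'
Operation: replace 'm' with 'u'
Positions of 'm': 2
After replacement: zquvzgasr


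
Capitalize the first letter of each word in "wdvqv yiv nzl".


Input string: 'wdvqv yiv nzl'
Operation: capitalize first letter of each word
Word transformations: 'wdvqv'->'Wdvqv', 'yiv'->'Yiv', 'nzl'->'Nzl'
Result: Wdvqv Yiv Nzl


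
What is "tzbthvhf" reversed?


Input string: 'tzbthvhf'
Operation: reverse character order
Original order: 't' -> 'z' -> 'b' -> 't' -> 'h' -> 'v' -> 'h' -> 'f'
Reversed order: 'f' -> 'h' -> 'v' -> 'h' -> 't' -> 'b' -> 'z' -> 't'
Result: fhvhtbzt


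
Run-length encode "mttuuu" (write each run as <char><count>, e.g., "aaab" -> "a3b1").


Input: 'mttuuu'
Operation: identify consecutive runs
Runs: 'm' -> m1, 'tt' -> t2, 'uuu' -> u3
Encoded: m1t2u3


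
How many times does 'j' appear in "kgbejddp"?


Input string: 'kgbejddp'
Target character: 'j'
Scan each position: s[4]='j'
Matches found at indices: 4
Total: 1


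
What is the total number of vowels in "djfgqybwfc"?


Input string: 'djfgqybwfc'
Operation: count vowels (a, e, i, o, u)
Scan: s[0]='d', s[1]='j', s[2]='f', s[3]='g', s[4]='q', s[5]='y', s[6]='b', s[7]='w', s[8]='f', s[9]='c'
Vowels found: 0
Result: 0


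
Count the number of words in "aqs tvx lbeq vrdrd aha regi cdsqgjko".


Input string: 'aqs tvx lbeq vrdrd aha regi cdsqgjko'
Operation: split by spaces
Words found: 'aqs', 'tvx', 'lbeq', 'vrdrd', 'aha', 'regi', 'cdsqgjko'
Word count: 7


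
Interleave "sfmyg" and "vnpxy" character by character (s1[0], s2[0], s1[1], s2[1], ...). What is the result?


String 1: 'sfmyg'
String 2: 'vnpxy'
Operation: alternate characters
Pairs: 's'+'v', 'f'+'n', 'm'+'p', 'y'+'x', 'g'+'y'
Result: svfnmpyxgy


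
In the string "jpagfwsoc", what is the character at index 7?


Input string: 'jpagfwsoc'
Operation: get character at index 7
Index mapping: s[0]='j', s[1]='p', s[2]='a', s[3]='g', s[4]='f', s[5]='w', s[6]='s', s[7]='o'
Result: 'o'


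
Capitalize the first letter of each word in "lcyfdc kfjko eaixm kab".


Input string: 'lcyfdc kfjko eaixm kab'
Operation: capitalize first letter of each word
Word transformations: 'lcyfdc'->'Lcyfdc', 'kfjko'->'Kfjko', 'eaixm'->'Eaixm', 'kab'->'Kab'
Result: Lcyfdc Kfjko Eaixm Kab


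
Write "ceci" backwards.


Input string: 'ceci'
Operation: reverse character order
Original order: 'c' -> 'e' -> 'c' -> 'i'
Reversed order: 'i' -> 'c' -> 'e' -> 'c'
Result: icec


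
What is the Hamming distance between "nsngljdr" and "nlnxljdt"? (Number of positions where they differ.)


String 1: 'nsngljdr'
String 2: 'nlnxljdt'
Compare each position: pos 0: 'n'=='n', pos 1: 's'!='l', pos 2: 'n'=='n', pos 3: 'g'!='x', pos 4: 'l'=='l', pos 5: 'j'=='j', pos 6: 'd'=='d', pos 7: 'r'!='t'
Differing positions: 3
Hamming distance: 3


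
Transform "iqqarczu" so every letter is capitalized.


Input string: 'iqqarczu'
Operation: convert each letter to uppercase
Mapping: 'i'->'I', 'q'->'Q', 'q'->'Q', 'a'->'A', 'r'->'R', 'c'->'C', 'z'->'Z', 'u'->'U'
Result: IQQARCZU


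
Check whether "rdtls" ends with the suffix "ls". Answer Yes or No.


Input string: 'rdtls'
Suffix to check: 'ls'
Last 2 characters of input: 'ls'
Match: True
Result: Yes


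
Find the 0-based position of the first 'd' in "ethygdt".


Input string: 'ethygdt'
Target: 'd'
Scanning left to right: s[0]='e', s[1]='t', s[2]='h', s[3]='y', s[4]='g', s[5]='d'
First match at index: 5


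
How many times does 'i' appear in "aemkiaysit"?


Input string: 'aemkiaysit'
Target character: 'i'
Scan each position: s[4]='i', s[8]='i'
Matches found at indices: 4, 8
Total: 2


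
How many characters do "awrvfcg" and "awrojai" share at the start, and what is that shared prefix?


String 1: 'awrvfcg'
String 2: 'awrojai'
Compare position by position:
pos 0: 'a' vs 'a' match
pos 1: 'w' vs 'w' match
pos 2: 'r' vs 'r' match
pos 3: 'v' vs 'o' differ -> stop
Longest common prefix: "awr" (length 3)


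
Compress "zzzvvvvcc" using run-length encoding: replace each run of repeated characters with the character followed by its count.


Input: 'zzzvvvvcc'
Operation: identify consecutive runs
Runs: 'zzz' -> z3, 'vvvv' -> v4, 'cc' -> c2
Encoded: z3v4c2


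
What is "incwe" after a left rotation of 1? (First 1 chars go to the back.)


Input: 'incwe', shift = 1
Operation: split at index 1 and swap parts
Front part s[0:1] = 'i'
Back part s[1:] = 'ncwe'
Rotated = back + front = 'ncwe' + 'i'
Result: ncwei


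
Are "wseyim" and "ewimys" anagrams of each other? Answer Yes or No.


String 1: 'wseyim' -> sorted: 'eimswy'
String 2: 'ewimys' -> sorted: 'eimswy'
Compare sorted forms: 'eimswy' == 'eimswy'
Anagram: Yes


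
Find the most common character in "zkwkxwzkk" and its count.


Input: 'zkwkxwzkk'
Operation: tally each character
Counts: 'k':4, 'w':2, 'x':1, 'z':2
Maximum: 'k' appears 4 times


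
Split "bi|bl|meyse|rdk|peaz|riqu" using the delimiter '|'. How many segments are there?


Input string: 'bi|bl|meyse|rdk|peaz|riqu'
Delimiter: '|'
Split result: 'bi', 'bl', 'meyse', 'rdk', 'peaz', 'riqu'
Number of parts: 6


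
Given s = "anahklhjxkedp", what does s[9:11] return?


Input string: 'anahklhjxkedp'
Operation: slice [9:11]
Extract characters: s[9]='k', s[10]='e'
Result: ke


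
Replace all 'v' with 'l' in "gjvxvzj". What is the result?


Input string: 'gjvxvzj'
Operation: replace 'v' with 'l'
Positions of 'v': 2, 4
After replacement: gjlxlzj


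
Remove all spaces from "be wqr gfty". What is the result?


Input string: 'be wqr gfty'
Operation: remove all spaces
Words: 'be', 'wqr', 'gfty'
Join without spaces: bewqrgfty


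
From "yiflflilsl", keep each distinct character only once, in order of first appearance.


Input: 'yiflflilsl'
Operation: keep first occurrence of each character
Scan: s[0]='y' new -> keep; s[1]='i' new -> keep; s[2]='f' new -> keep; s[3]='l' new -> keep; s[4]='f' seen -> skip; s[5]='l' seen -> skip; s[6]='i' seen -> skip; s[7]='l' seen -> skip; s[8]='s' new -> keep; s[9]='l' seen -> skip
Result: yifls


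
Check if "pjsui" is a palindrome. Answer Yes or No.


Input string: 'pjsui'
Reversed: 'iusjp'
Compare pairs: s[0]='p' vs s[4]='i' (mismatch), s[1]='j' vs s[3]='u' (mismatch)
Palindrome: No


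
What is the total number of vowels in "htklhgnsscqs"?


Input string: 'htklhgnsscqs'
Operation: count vowels (a, e, i, o, u)
Scan: s[0]='h', s[1]='t', s[2]='k', s[3]='l', s[4]='h', s[5]='g', s[6]='n', s[7]='s', s[8]='s', s[9]='c', s[10]='q', s[11]='s'
Vowels found: 0
Result: 0


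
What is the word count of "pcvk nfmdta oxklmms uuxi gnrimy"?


Input string: 'pcvk nfmdta oxklmms uuxi gnrimy'
Operation: split by spaces
Words found: 'pcvk', 'nfmdta', 'oxklmms', 'uuxi', 'gnrimy'
Word count: 5


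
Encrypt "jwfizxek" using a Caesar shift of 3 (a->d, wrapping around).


Input: 'jwfizxek', shift = 3
Operation: for each letter, (position + 3) mod 26
Mapping: 'j'(9+3=12)->'m', 'w'(22+3=25)->'z', 'f'(5+3=8)->'i', 'i'(8+3=11)->'l', 'z'(25+3=28, 28 mod 26=2)->'c', 'x'(23+3=26, 26 mod 26=0)->'a', 'e'(4+3=7)->'h', 'k'(10+3=13)->'n'
Result: mzilcahn


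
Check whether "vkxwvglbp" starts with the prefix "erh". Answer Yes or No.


Input string: 'vkxwvglbp'
Prefix to check: 'erh'
First 3 characters of input: 'vkx'
Match: False
Result: No


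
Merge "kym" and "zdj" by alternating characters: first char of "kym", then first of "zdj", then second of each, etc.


String 1: 'kym'
String 2: 'zdj'
Operation: alternate characters
Pairs: 'k'+'z', 'y'+'d', 'm'+'j'
Result: kzydmj


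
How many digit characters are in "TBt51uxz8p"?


Input string: 'TBt51uxz8p'
Operation: count digit characters (0-9)
Scan: 'T', 'B', 't', '5'(digit), '1'(digit), 'u', 'x', 'z', '8'(digit), 'p'
Digits found: 3
Result: 3


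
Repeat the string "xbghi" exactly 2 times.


Input string: 'xbghi'
Operation: repeat 2 times
Concatenation: 'xbghi' + 'xbghi'
Result: xbghixbghi


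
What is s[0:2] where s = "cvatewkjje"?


Input string: 'cvatewkjje'
Operation: slice [0:2]
Extract characters: s[0]='c', s[1]='v'
Result: cv


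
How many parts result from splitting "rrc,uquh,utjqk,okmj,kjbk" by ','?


Input string: 'rrc,uquh,utjqk,okmj,kjbk'
Delimiter: ','
Split result: 'rrc', 'uquh', 'utjqk', 'okmj', 'kjbk'
Number of parts: 5


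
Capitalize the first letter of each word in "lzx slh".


Input string: 'lzx slh'
Operation: capitalize first letter of each word
Word transformations: 'lzx'->'Lzx', 'slh'->'Slh'
Result: Lzx Slh


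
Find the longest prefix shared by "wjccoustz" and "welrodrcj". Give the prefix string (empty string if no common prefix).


String 1: 'wjccoustz'
String 2: 'welrodrcj'
Compare position by position:
pos 0: 'w' vs 'w' match
pos 1: 'j' vs 'e' differ -> stop
Longest common prefix: "w" (length 1)


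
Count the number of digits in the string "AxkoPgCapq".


Input string: 'AxkoPgCapq'
Operation: count digit characters (0-9)
Scan: 'A', 'x', 'k', 'o', 'P', 'g', 'C', 'a', 'p', 'q'
Digits found: 0
Result: 0


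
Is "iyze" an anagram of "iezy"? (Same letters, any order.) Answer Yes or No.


String 1: 'iezy' -> sorted: 'eiyz'
String 2: 'iyze' -> sorted: 'eiyz'
Compare sorted forms: 'eiyz' == 'eiyz'
Anagram: Yes


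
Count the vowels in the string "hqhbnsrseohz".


Input string: 'hqhbnsrseohz'
Operation: count vowels (a, e, i, o, u)
Scan: s[0]='h', s[1]='q', s[2]='h', s[3]='b', s[4]='n', s[5]='s', s[6]='r', s[7]='s', s[8]='e' (vowel), s[9]='o' (vowel), s[10]='h', s[11]='z'
Vowels found: 2
Result: 2


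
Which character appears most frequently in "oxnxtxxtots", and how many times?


Input: 'oxnxtxxtots'
Operation: tally each character
Counts: 'n':1, 'o':2, 's':1, 't':3, 'x':4
Maximum: 'x' appears 4 times


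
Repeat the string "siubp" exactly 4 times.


Input string: 'siubp'
Operation: repeat 4 times
Concatenation: 'siubp' + 'siubp' + 'siubp' + 'siubp'
Result: siubpsiubpsiubpsiubp


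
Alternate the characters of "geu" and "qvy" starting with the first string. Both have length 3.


String 1: 'geu'
String 2: 'qvy'
Operation: alternate characters
Pairs: 'g'+'q', 'e'+'v', 'u'+'y'
Result: gqevuy


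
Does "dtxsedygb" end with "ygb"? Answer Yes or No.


Input string: 'dtxsedygb'
Suffix to check: 'ygb'
Last 3 characters of input: 'ygb'
Match: True
Result: Yes


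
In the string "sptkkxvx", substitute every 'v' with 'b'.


Input string: 'sptkkxvx'
Operation: replace 'v' with 'b'
Positions of 'v': 6
After replacement: sptkkxbx


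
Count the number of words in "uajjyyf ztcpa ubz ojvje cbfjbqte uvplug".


Input string: 'uajjyyf ztcpa ubz ojvje cbfjbqte uvplug'
Operation: split by spaces
Words found: 'uajjyyf', 'ztcpa', 'ubz', 'ojvje', 'cbfjbqte', 'uvplug'
Word count: 6


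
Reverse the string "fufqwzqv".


Input string: 'fufqwzqv'
Operation: reverse character order
Original order: 'f' -> 'u' -> 'f' -> 'q' -> 'w' -> 'z' -> 'q' -> 'v'
Reversed order: 'v' -> 'q' -> 'z' -> 'w' -> 'q' -> 'f' -> 'u' -> 'f'
Result: vqzwqfuf


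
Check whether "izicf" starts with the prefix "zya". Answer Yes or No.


Input string: 'izicf'
Prefix to check: 'zya'
First 3 characters of input: 'izi'
Match: False
Result: No


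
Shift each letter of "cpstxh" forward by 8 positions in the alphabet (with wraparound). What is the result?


Input: 'cpstxh', shift = 8
Operation: for each letter, (position + 8) mod 26
Mapping: 'c'(2+8=10)->'k', 'p'(15+8=23)->'x', 's'(18+8=26, 26 mod 26=0)->'a', 't'(19+8=27, 27 mod 26=1)->'b', 'x'(23+8=31, 31 mod 26=5)->'f', 'h'(7+8=15)->'p'
Result: kxabfp


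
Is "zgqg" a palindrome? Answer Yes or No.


Input string: 'zgqg'
Reversed: 'gqgz'
Compare pairs: s[0]='z' vs s[3]='g' (mismatch), s[1]='g' vs s[2]='q' (mismatch)
Palindrome: No


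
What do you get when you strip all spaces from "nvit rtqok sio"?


Input string: 'nvit rtqok sio'
Operation: remove all spaces
Words: 'nvit', 'rtqok', 'sio'
Join without spaces: nvitrtqoksio


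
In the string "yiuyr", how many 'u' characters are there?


Input string: 'yiuyr'
Target character: 'u'
Scan each position: s[2]='u'
Matches found at indices: 2
Total: 1


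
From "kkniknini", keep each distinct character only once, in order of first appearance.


Input: 'kkniknini'
Operation: keep first occurrence of each character
Scan: s[0]='k' new -> keep; s[1]='k' seen -> skip; s[2]='n' new -> keep; s[3]='i' new -> keep; s[4]='k' seen -> skip; s[5]='n' seen -> skip; s[6]='i' seen -> skip; s[7]='n' seen -> skip; s[8]='i' seen -> skip
Result: kni


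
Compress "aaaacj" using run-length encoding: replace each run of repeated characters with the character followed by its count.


Input: 'aaaacj'
Operation: identify consecutive runs
Runs: 'aaaa' -> a4, 'c' -> c1, 'j' -> j1
Encoded: a4c1j1


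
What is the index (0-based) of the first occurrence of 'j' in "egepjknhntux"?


Input string: 'egepjknhntux'
Target: 'j'
Scanning left to right: s[0]='e', s[1]='g', s[2]='e', s[3]='p', s[4]='j'
First match at index: 4


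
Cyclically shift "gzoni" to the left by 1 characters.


Input: 'gzoni', shift = 1
Operation: split at index 1 and swap parts
Front part s[0:1] = 'g'
Back part s[1:] = 'zoni'
Rotated = back + front = 'zoni' + 'g'
Result: zonig


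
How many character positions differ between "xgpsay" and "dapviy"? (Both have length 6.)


String 1: 'xgpsay'
String 2: 'dapviy'
Compare each position: pos 0: 'x'!='d', pos 1: 'g'!='a', pos 2: 'p'=='p', pos 3: 's'!='v', pos 4: 'a'!='i', pos 5: 'y'=='y'
Differing positions: 4
Hamming distance: 4


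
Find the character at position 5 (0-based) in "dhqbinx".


Input string: 'dhqbinx'
Operation: get character at index 5
Index mapping: s[0]='d', s[1]='h', s[2]='q', s[3]='b', s[4]='i', s[5]='n'
Result: 'n'


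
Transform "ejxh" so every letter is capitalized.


Input string: 'ejxh'
Operation: convert each letter to uppercase
Mapping: 'e'->'E', 'j'->'J', 'x'->'X', 'h'->'H'
Result: EJXH


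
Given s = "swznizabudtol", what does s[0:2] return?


Input string: 'swznizabudtol'
Operation: slice [0:2]
Extract characters: s[0]='s', s[1]='w'
Result: sw


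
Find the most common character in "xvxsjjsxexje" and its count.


Input: 'xvxsjjsxexje'
Operation: tally each character
Counts: 'e':2, 'j':3, 's':2, 'v':1, 'x':4
Maximum: 'x' appears 4 times


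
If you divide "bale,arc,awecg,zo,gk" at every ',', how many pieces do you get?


Input string: 'bale,arc,awecg,zo,gk'
Delimiter: ','
Split result: 'bale', 'arc', 'awecg', 'zo', 'gk'
Number of parts: 5


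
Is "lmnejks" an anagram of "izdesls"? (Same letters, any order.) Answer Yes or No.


String 1: 'izdesls' -> sorted: 'deilssz'
String 2: 'lmnejks' -> sorted: 'ejklmns'
Compare sorted forms: 'deilssz' != 'ejklmns'
Anagram: No


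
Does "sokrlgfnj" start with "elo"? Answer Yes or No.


Input string: 'sokrlgfnj'
Prefix to check: 'elo'
First 3 characters of input: 'sok'
Match: False
Result: No


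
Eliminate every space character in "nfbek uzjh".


Input string: 'nfbek uzjh'
Operation: remove all spaces
Words: 'nfbek', 'uzjh'
Join without spaces: nfbekuzjh


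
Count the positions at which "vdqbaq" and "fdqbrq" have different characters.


String 1: 'vdqbaq'
String 2: 'fdqbrq'
Compare each position: pos 0: 'v'!='f', pos 1: 'd'=='d', pos 2: 'q'=='q', pos 3: 'b'=='b', pos 4: 'a'!='r', pos 5: 'q'=='q'
Differing positions: 2
Hamming distance: 2


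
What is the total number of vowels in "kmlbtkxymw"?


Input string: 'kmlbtkxymw'
Operation: count vowels (a, e, i, o, u)
Scan: s[0]='k', s[1]='m', s[2]='l', s[3]='b', s[4]='t', s[5]='k', s[6]='x', s[7]='y', s[8]='m', s[9]='w'
Vowels found: 0
Result: 0


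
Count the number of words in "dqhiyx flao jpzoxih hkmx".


Input string: 'dqhiyx flao jpzoxih hkmx'
Operation: split by spaces
Words found: 'dqhiyx', 'flao', 'jpzoxih', 'hkmx'
Word count: 4


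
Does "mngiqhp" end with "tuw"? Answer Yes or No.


Input string: 'mngiqhp'
Suffix to check: 'tuw'
Last 3 characters of input: 'qhp'
Match: False
Result: No


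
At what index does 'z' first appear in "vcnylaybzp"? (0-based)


Input string: 'vcnylaybzp'
Target: 'z'
Scanning left to right: s[0]='v', s[1]='c', s[2]='n', s[3]='y', s[4]='l', s[5]='a', s[6]='y', s[7]='b', s[8]='z'
First match at index: 8


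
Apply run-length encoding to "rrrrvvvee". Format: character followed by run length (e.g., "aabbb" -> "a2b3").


Input: 'rrrrvvvee'
Operation: identify consecutive runs
Runs: 'rrrr' -> r4, 'vvv' -> v3, 'ee' -> e2
Encoded: r4v3e2


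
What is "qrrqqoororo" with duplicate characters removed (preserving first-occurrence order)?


Input: 'qrrqqoororo'
Operation: keep first occurrence of each character
Scan: s[0]='q' new -> keep; s[1]='r' new -> keep; s[2]='r' seen -> skip; s[3]='q' seen -> skip; s[4]='q' seen -> skip; s[5]='o' new -> keep; s[6]='o' seen -> skip; s[7]='r' seen -> skip; s[8]='o' seen -> skip; s[9]='r' seen -> skip; s[10]='o' seen -> skip
Result: qro


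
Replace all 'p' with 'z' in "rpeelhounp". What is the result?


Input string: 'rpeelhounp'
Operation: replace 'p' with 'z'
Positions of 'p': 1, 9
After replacement: rzeelhounz


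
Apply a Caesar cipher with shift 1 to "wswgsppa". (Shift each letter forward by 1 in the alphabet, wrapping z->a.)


Input: 'wswgsppa', shift = 1
Operation: for each letter, (position + 1) mod 26
Mapping: 'w'(22+1=23)->'x', 's'(18+1=19)->'t', 'w'(22+1=23)->'x', 'g'(6+1=7)->'h', 's'(18+1=19)->'t', 'p'(15+1=16)->'q', 'p'(15+1=16)->'q', 'a'(0+1=1)->'b'
Result: xtxhtqqb


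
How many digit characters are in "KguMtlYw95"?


Input string: 'KguMtlYw95'
Operation: count digit characters (0-9)
Scan: 'K', 'g', 'u', 'M', 't', 'l', 'Y', 'w', '9'(digit), '5'(digit)
Digits found: 2
Result: 2


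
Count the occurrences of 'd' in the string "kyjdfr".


Input string: 'kyjdfr'
Target character: 'd'
Scan each position: s[3]='d'
Matches found at indices: 3
Total: 1


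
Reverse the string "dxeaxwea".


Input string: 'dxeaxwea'
Operation: reverse character order
Original order: 'd' -> 'x' -> 'e' -> 'a' -> 'x' -> 'w' -> 'e' -> 'a'
Reversed order: 'a' -> 'e' -> 'w' -> 'x' -> 'a' -> 'e' -> 'x' -> 'd'
Result: aewxaexd


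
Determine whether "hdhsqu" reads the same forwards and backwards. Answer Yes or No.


Input string: 'hdhsqu'
Reversed: 'uqshdh'
Compare pairs: s[0]='h' vs s[5]='u' (mismatch), s[1]='d' vs s[4]='q' (mismatch), s[2]='h' vs s[3]='s' (mismatch)
Palindrome: No


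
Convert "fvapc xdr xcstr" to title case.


Input string: 'fvapc xdr xcstr'
Operation: capitalize first letter of each word
Word transformations: 'fvapc'->'Fvapc', 'xdr'->'Xdr', 'xcstr'->'Xcstr'
Result: Fvapc Xdr Xcstr


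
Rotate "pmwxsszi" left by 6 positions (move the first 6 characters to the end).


Input: 'pmwxsszi', shift = 6
Operation: split at index 6 and swap parts
Front part s[0:6] = 'pmwxss'
Back part s[6:] = 'zi'
Rotated = back + front = 'zi' + 'pmwxss'
Result: zipmwxss


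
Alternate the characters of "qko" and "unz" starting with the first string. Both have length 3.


String 1: 'qko'
String 2: 'unz'
Operation: alternate characters
Pairs: 'q'+'u', 'k'+'n', 'o'+'z'
Result: quknoz


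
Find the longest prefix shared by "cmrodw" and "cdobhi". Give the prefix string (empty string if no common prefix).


String 1: 'cmrodw'
String 2: 'cdobhi'
Compare position by position:
pos 0: 'c' vs 'c' match
pos 1: 'm' vs 'd' differ -> stop
Longest common prefix: "c" (length 1)


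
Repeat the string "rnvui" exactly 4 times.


Input string: 'rnvui'
Operation: repeat 4 times
Concatenation: 'rnvui' + 'rnvui' + 'rnvui' + 'rnvui'
Result: rnvuirnvuirnvuirnvui


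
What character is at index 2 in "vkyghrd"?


Input string: 'vkyghrd'
Operation: get character at index 2
Index mapping: s[0]='v', s[1]='k', s[2]='y'
Result: 'y'


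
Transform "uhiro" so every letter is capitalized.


Input string: 'uhiro'
Operation: convert each letter to uppercase
Mapping: 'u'->'U', 'h'->'H', 'i'->'I', 'r'->'R', 'o'->'O'
Result: UHIRO


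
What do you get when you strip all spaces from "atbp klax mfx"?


Input string: 'atbp klax mfx'
Operation: remove all spaces
Words: 'atbp', 'klax', 'mfx'
Join without spaces: atbpklaxmfx


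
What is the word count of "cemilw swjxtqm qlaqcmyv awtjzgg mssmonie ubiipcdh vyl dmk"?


Input string: 'cemilw swjxtqm qlaqcmyv awtjzgg mssmonie ubiipcdh vyl dmk'
Operation: split by spaces
Words found: 'cemilw', 'swjxtqm', 'qlaqcmyv', 'awtjzgg', 'mssmonie', 'ubiipcdh', 'vyl', 'dmk'
Word count: 8


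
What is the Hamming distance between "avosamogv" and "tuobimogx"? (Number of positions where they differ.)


String 1: 'avosamogv'
String 2: 'tuobimogx'
Compare each position: pos 0: 'a'!='t', pos 1: 'v'!='u', pos 2: 'o'=='o', pos 3: 's'!='b', pos 4: 'a'!='i', pos 5: 'm'=='m', pos 6: 'o'=='o', pos 7: 'g'=='g', pos 8: 'v'!='x'
Differing positions: 5
Hamming distance: 5


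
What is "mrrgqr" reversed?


Input string: 'mrrgqr'
Operation: reverse character order
Original order: 'm' -> 'r' -> 'r' -> 'g' -> 'q' -> 'r'
Reversed order: 'r' -> 'q' -> 'g' -> 'r' -> 'r' -> 'm'
Result: rqgrrm


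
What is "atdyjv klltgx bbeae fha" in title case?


Input string: 'atdyjv klltgx bbeae fha'
Operation: capitalize first letter of each word
Word transformations: 'atdyjv'->'Atdyjv', 'klltgx'->'Klltgx', 'bbeae'->'Bbeae', 'fha'->'Fha'
Result: Atdyjv Klltgx Bbeae Fha


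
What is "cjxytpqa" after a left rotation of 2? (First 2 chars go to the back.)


Input: 'cjxytpqa', shift = 2
Operation: split at index 2 and swap parts
Front part s[0:2] = 'cj'
Back part s[2:] = 'xytpqa'
Rotated = back + front = 'xytpqa' + 'cj'
Result: xytpqacj


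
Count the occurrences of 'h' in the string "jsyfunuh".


Input string: 'jsyfunuh'
Target character: 'h'
Scan each position: s[7]='h'
Matches found at indices: 7
Total: 1


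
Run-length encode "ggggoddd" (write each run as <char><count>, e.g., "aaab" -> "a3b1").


Input: 'ggggoddd'
Operation: identify consecutive runs
Runs: 'gggg' -> g4, 'o' -> o1, 'ddd' -> d3
Encoded: g4o1d3


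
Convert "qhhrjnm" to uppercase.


Input string: 'qhhrjnm'
Operation: convert each letter to uppercase
Mapping: 'q'->'Q', 'h'->'H', 'h'->'H', 'r'->'R', 'j'->'J', 'n'->'N', 'm'->'M'
Result: QHHRJNM


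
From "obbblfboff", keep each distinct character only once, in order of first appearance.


Input: 'obbblfboff'
Operation: keep first occurrence of each character
Scan: s[0]='o' new -> keep; s[1]='b' new -> keep; s[2]='b' seen -> skip; s[3]='b' seen -> skip; s[4]='l' new -> keep; s[5]='f' new -> keep; s[6]='b' seen -> skip; s[7]='o' seen -> skip; s[8]='f' seen -> skip; s[9]='f' seen -> skip
Result: oblf


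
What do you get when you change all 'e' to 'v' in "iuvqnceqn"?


Input string: 'iuvqnceqn'
Operation: replace 'e' with 'v'
Positions of 'e': 6
After replacement: iuvqncvqn


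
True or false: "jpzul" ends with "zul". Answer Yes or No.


Input string: 'jpzul'
Suffix to check: 'zul'
Last 3 characters of input: 'zul'
Match: True
Result: Yes


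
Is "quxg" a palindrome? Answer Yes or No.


Input string: 'quxg'
Reversed: 'gxuq'
Compare pairs: s[0]='q' vs s[3]='g' (mismatch), s[1]='u' vs s[2]='x' (mismatch)
Palindrome: No


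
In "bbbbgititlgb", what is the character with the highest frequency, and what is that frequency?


Input: 'bbbbgititlgb'
Operation: tally each character
Counts: 'b':5, 'g':2, 'i':2, 'l':1, 't':2
Maximum: 'b' appears 5 times


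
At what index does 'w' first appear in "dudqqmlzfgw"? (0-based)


Input string: 'dudqqmlzfgw'
Target: 'w'
Scanning left to right: s[0]='d', s[1]='u', s[2]='d', s[3]='q', s[4]='q', s[5]='m', s[6]='l', s[7]='z', s[8]='f', s[9]='g', s[10]='w'
First match at index: 10


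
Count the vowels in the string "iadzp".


Input string: 'iadzp'
Operation: count vowels (a, e, i, o, u)
Scan: s[0]='i' (vowel), s[1]='a' (vowel), s[2]='d', s[3]='z', s[4]='p'
Vowels found: 2
Result: 2


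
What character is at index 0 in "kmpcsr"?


Input string: 'kmpcsr'
Operation: get character at index 0
Index mapping: s[0]='k'
Result: 'k'


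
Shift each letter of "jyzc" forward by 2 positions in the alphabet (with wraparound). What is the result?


Input: 'jyzc', shift = 2
Operation: for each letter, (position + 2) mod 26
Mapping: 'j'(9+2=11)->'l', 'y'(24+2=26, 26 mod 26=0)->'a', 'z'(25+2=27, 27 mod 26=1)->'b', 'c'(2+2=4)->'e'
Result: labe


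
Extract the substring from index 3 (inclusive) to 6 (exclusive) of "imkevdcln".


Input string: 'imkevdcln'
Operation: slice [3:6]
Extract characters: s[3]='e', s[4]='v', s[5]='d'
Result: evd


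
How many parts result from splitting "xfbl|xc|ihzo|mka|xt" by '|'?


Input string: 'xfbl|xc|ihzo|mka|xt'
Delimiter: '|'
Split result: 'xfbl', 'xc', 'ihzo', 'mka', 'xt'
Number of parts: 5


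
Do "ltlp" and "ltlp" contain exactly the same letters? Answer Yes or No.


String 1: 'ltlp' -> sorted: 'llpt'
String 2: 'ltlp' -> sorted: 'llpt'
Compare sorted forms: 'llpt' == 'llpt'
Anagram: Yes


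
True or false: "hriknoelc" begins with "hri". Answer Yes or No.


Input string: 'hriknoelc'
Prefix to check: 'hri'
First 3 characters of input: 'hri'
Match: True
Result: Yes


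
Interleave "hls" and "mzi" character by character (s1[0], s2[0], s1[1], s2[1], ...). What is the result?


String 1: 'hls'
String 2: 'mzi'
Operation: alternate characters
Pairs: 'h'+'m', 'l'+'z', 's'+'i'
Result: hmlzsi


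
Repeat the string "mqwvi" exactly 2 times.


Input string: 'mqwvi'
Operation: repeat 2 times
Concatenation: 'mqwvi' + 'mqwvi'
Result: mqwvimqwvi


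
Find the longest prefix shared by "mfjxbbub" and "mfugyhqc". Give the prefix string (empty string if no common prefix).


String 1: 'mfjxbbub'
String 2: 'mfugyhqc'
Compare position by position:
pos 0: 'm' vs 'm' match
pos 1: 'f' vs 'f' match
pos 2: 'j' vs 'u' differ -> stop
Longest common prefix: "mf" (length 2)


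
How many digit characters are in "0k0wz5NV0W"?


Input string: '0k0wz5NV0W'
Operation: count digit characters (0-9)
Scan: '0'(digit), 'k', '0'(digit), 'w', 'z', '5'(digit), 'N', 'V', '0'(digit), 'W'
Digits found: 4
Result: 4


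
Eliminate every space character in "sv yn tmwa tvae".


Input string: 'sv yn tmwa tvae'
Operation: remove all spaces
Words: 'sv', 'yn', 'tmwa', 'tvae'
Join without spaces: svyntmwatvae


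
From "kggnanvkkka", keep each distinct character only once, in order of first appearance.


Input: 'kggnanvkkka'
Operation: keep first occurrence of each character
Scan: s[0]='k' new -> keep; s[1]='g' new -> keep; s[2]='g' seen -> skip; s[3]='n' new -> keep; s[4]='a' new -> keep; s[5]='n' seen -> skip; s[6]='v' new -> keep; s[7]='k' seen -> skip; s[8]='k' seen -> skip; s[9]='k' seen -> skip; s[10]='a' seen -> skip
Result: kgnav


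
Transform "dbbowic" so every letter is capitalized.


Input string: 'dbbowic'
Operation: convert each letter to uppercase
Mapping: 'd'->'D', 'b'->'B', 'b'->'B', 'o'->'O', 'w'->'W', 'i'->'I', 'c'->'C'
Result: DBBOWIC


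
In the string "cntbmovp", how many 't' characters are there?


Input string: 'cntbmovp'
Target character: 't'
Scan each position: s[2]='t'
Matches found at indices: 2
Total: 1


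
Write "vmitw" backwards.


Input string: 'vmitw'
Operation: reverse character order
Original order: 'v' -> 'm' -> 'i' -> 't' -> 'w'
Reversed order: 'w' -> 't' -> 'i' -> 'm' -> 'v'
Result: wtimv


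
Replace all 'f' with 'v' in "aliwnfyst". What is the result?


Input string: 'aliwnfyst'
Operation: replace 'f' with 'v'
Positions of 'f': 5
After replacement: aliwnvyst


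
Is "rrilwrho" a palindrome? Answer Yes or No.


Input string: 'rrilwrho'
Reversed: 'ohrwlirr'
Compare pairs: s[0]='r' vs s[7]='o' (mismatch), s[1]='r' vs s[6]='h' (mismatch), s[2]='i' vs s[5]='r' (mismatch), s[3]='l' vs s[4]='w' (mismatch)
Palindrome: No


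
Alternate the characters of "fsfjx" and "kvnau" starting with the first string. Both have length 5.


String 1: 'fsfjx'
String 2: 'kvnau'
Operation: alternate characters
Pairs: 'f'+'k', 's'+'v', 'f'+'n', 'j'+'a', 'x'+'u'
Result: fksvfnjaxu


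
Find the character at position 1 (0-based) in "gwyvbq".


Input string: 'gwyvbq'
Operation: get character at index 1
Index mapping: s[0]='g', s[1]='w'
Result: 'w'


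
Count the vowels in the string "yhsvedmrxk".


Input string: 'yhsvedmrxk'
Operation: count vowels (a, e, i, o, u)
Scan: s[0]='y', s[1]='h', s[2]='s', s[3]='v', s[4]='e' (vowel), s[5]='d', s[6]='m', s[7]='r', s[8]='x', s[9]='k'
Vowels found: 1
Result: 1


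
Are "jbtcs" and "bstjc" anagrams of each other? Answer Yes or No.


String 1: 'jbtcs' -> sorted: 'bcjst'
String 2: 'bstjc' -> sorted: 'bcjst'
Compare sorted forms: 'bcjst' == 'bcjst'
Anagram: Yes


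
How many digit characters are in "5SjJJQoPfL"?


Input string: '5SjJJQoPfL'
Operation: count digit characters (0-9)
Scan: '5'(digit), 'S', 'j', 'J', 'J', 'Q', 'o', 'P', 'f', 'L'
Digits found: 1
Result: 1


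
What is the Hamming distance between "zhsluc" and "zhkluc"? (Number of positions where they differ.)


String 1: 'zhsluc'
String 2: 'zhkluc'
Compare each position: pos 0: 'z'=='z', pos 1: 'h'=='h', pos 2: 's'!='k', pos 3: 'l'=='l', pos 4: 'u'=='u', pos 5: 'c'=='c'
Differing positions: 1
Hamming distance: 1


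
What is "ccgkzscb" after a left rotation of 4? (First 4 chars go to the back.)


Input: 'ccgkzscb', shift = 4
Operation: split at index 4 and swap parts
Front part s[0:4] = 'ccgk'
Back part s[4:] = 'zscb'
Rotated = back + front = 'zscb' + 'ccgk'
Result: zscbccgk


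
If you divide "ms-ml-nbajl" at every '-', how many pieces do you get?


Input string: 'ms-ml-nbajl'
Delimiter: '-'
Split result: 'ms', 'ml', 'nbajl'
Number of parts: 3


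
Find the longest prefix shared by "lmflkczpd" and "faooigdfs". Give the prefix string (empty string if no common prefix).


String 1: 'lmflkczpd'
String 2: 'faooigdfs'
Compare position by position:
pos 0: 'l' vs 'f' differ -> stop
Longest common prefix: "" (length 0)


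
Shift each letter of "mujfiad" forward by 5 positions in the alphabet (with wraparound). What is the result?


Input: 'mujfiad', shift = 5
Operation: for each letter, (position + 5) mod 26
Mapping: 'm'(12+5=17)->'r', 'u'(20+5=25)->'z', 'j'(9+5=14)->'o', 'f'(5+5=10)->'k', 'i'(8+5=13)->'n', 'a'(0+5=5)->'f', 'd'(3+5=8)->'i'
Result: rzoknfi


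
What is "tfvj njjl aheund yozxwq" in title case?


Input string: 'tfvj njjl aheund yozxwq'
Operation: capitalize first letter of each word
Word transformations: 'tfvj'->'Tfvj', 'njjl'->'Njjl', 'aheund'->'Aheund', 'yozxwq'->'Yozxwq'
Result: Tfvj Njjl Aheund Yozxwq


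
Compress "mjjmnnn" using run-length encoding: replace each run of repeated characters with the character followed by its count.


Input: 'mjjmnnn'
Operation: identify consecutive runs
Runs: 'm' -> m1, 'jj' -> j2, 'm' -> m1, 'nnn' -> n3
Encoded: m1j2m1n3


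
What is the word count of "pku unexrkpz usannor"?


Input string: 'pku unexrkpz usannor'
Operation: split by spaces
Words found: 'pku', 'unexrkpz', 'usannor'
Word count: 3


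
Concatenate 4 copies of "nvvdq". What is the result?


Input string: 'nvvdq'
Operation: repeat 4 times
Concatenation: 'nvvdq' + 'nvvdq' + 'nvvdq' + 'nvvdq'
Result: nvvdqnvvdqnvvdqnvvdq


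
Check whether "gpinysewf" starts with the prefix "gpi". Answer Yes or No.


Input string: 'gpinysewf'
Prefix to check: 'gpi'
First 3 characters of input: 'gpi'
Match: True
Result: Yes


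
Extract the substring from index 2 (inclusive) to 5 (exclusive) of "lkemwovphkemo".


Input string: 'lkemwovphkemo'
Operation: slice [2:5]
Extract characters: s[2]='e', s[3]='m', s[4]='w'
Result: emw


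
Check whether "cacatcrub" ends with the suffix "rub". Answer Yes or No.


Input string: 'cacatcrub'
Suffix to check: 'rub'
Last 3 characters of input: 'rub'
Match: True
Result: Yes


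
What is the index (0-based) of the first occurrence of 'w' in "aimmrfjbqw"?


Input string: 'aimmrfjbqw'
Target: 'w'
Scanning left to right: s[0]='a', s[1]='i', s[2]='m', s[3]='m', s[4]='r', s[5]='f', s[6]='j', s[7]='b', s[8]='q', s[9]='w'
First match at index: 9


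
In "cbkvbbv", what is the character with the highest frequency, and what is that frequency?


Input: 'cbkvbbv'
Operation: tally each character
Counts: 'b':3, 'c':1, 'k':1, 'v':2
Maximum: 'b' appears 3 times


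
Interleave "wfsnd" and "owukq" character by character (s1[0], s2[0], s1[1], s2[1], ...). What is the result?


String 1: 'wfsnd'
String 2: 'owukq'
Operation: alternate characters
Pairs: 'w'+'o', 'f'+'w', 's'+'u', 'n'+'k', 'd'+'q'
Result: wofwsunkdq


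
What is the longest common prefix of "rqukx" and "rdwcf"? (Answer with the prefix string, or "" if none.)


String 1: 'rqukx'
String 2: 'rdwcf'
Compare position by position:
pos 0: 'r' vs 'r' match
pos 1: 'q' vs 'd' differ -> stop
Longest common prefix: "r" (length 1)


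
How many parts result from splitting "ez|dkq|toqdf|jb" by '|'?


Input string: 'ez|dkq|toqdf|jb'
Delimiter: '|'
Split result: 'ez', 'dkq', 'toqdf', 'jb'
Number of parts: 4


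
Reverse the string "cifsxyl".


Input string: 'cifsxyl'
Operation: reverse character order
Original order: 'c' -> 'i' -> 'f' -> 's' -> 'x' -> 'y' -> 'l'
Reversed order: 'l' -> 'y' -> 'x' -> 's' -> 'f' -> 'i' -> 'c'
Result: lyxsfic


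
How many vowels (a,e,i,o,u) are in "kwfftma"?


Input string: 'kwfftma'
Operation: count vowels (a, e, i, o, u)
Scan: s[0]='k', s[1]='w', s[2]='f', s[3]='f', s[4]='t', s[5]='m', s[6]='a' (vowel)
Vowels found: 1
Result: 1


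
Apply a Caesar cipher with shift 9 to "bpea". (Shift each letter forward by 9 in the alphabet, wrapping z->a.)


Input: 'bpea', shift = 9
Operation: for each letter, (position + 9) mod 26
Mapping: 'b'(1+9=10)->'k', 'p'(15+9=24)->'y', 'e'(4+9=13)->'n', 'a'(0+9=9)->'j'
Result: kynj


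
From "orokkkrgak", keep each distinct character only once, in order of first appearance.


Input: 'orokkkrgak'
Operation: keep first occurrence of each character
Scan: s[0]='o' new -> keep; s[1]='r' new -> keep; s[2]='o' seen -> skip; s[3]='k' new -> keep; s[4]='k' seen -> skip; s[5]='k' seen -> skip; s[6]='r' seen -> skip; s[7]='g' new -> keep; s[8]='a' new -> keep; s[9]='k' seen -> skip
Result: orkga


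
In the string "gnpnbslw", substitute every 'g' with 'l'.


Input string: 'gnpnbslw'
Operation: replace 'g' with 'l'
Positions of 'g': 0
After replacement: lnpnbslw


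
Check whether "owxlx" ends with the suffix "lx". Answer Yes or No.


Input string: 'owxlx'
Suffix to check: 'lx'
Last 2 characters of input: 'lx'
Match: True
Result: Yes


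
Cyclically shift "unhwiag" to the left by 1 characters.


Input: 'unhwiag', shift = 1
Operation: split at index 1 and swap parts
Front part s[0:1] = 'u'
Back part s[1:] = 'nhwiag'
Rotated = back + front = 'nhwiag' + 'u'
Result: nhwiagu


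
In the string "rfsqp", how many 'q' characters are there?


Input string: 'rfsqp'
Target character: 'q'
Scan each position: s[3]='q'
Matches found at indices: 3
Total: 1


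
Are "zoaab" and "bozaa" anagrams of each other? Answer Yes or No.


String 1: 'zoaab' -> sorted: 'aaboz'
String 2: 'bozaa' -> sorted: 'aaboz'
Compare sorted forms: 'aaboz' == 'aaboz'
Anagram: Yes


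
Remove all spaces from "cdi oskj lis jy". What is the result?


Input string: 'cdi oskj lis jy'
Operation: remove all spaces
Words: 'cdi', 'oskj', 'lis', 'jy'
Join without spaces: cdioskjlisjy


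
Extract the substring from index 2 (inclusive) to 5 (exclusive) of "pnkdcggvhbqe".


Input string: 'pnkdcggvhbqe'
Operation: slice [2:5]
Extract characters: s[2]='k', s[3]='d', s[4]='c'
Result: kdc


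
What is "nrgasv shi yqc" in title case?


Input string: 'nrgasv shi yqc'
Operation: capitalize first letter of each word
Word transformations: 'nrgasv'->'Nrgasv', 'shi'->'Shi', 'yqc'->'Yqc'
Result: Nrgasv Shi Yqc


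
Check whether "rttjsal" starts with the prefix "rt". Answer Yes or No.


Input string: 'rttjsal'
Prefix to check: 'rt'
First 2 characters of input: 'rt'
Match: True
Result: Yes


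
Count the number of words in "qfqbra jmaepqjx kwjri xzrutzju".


Input string: 'qfqbra jmaepqjx kwjri xzrutzju'
Operation: split by spaces
Words found: 'qfqbra', 'jmaepqjx', 'kwjri', 'xzrutzju'
Word count: 4


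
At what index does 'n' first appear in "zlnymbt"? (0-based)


Input string: 'zlnymbt'
Target: 'n'
Scanning left to right: s[0]='z', s[1]='l', s[2]='n'
First match at index: 2


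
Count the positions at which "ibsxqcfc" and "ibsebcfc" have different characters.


String 1: 'ibsxqcfc'
String 2: 'ibsebcfc'
Compare each position: pos 0: 'i'=='i', pos 1: 'b'=='b', pos 2: 's'=='s', pos 3: 'x'!='e', pos 4: 'q'!='b', pos 5: 'c'=='c', pos 6: 'f'=='f', pos 7: 'c'=='c'
Differing positions: 2
Hamming distance: 2


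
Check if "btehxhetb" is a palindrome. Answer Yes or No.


Input string: 'btehxhetb'
Reversed: 'btehxhetb'
Compare pairs: s[0]='b' vs s[8]='b' (match), s[1]='t' vs s[7]='t' (match), s[2]='e' vs s[6]='e' (match), s[3]='h' vs s[5]='h' (match)
Palindrome: Yes


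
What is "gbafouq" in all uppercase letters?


Input string: 'gbafouq'
Operation: convert each letter to uppercase
Mapping: 'g'->'G', 'b'->'B', 'a'->'A', 'f'->'F', 'o'->'O', 'u'->'U', 'q'->'Q'
Result: GBAFOUQ


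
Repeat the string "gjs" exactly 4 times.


Input string: 'gjs'
Operation: repeat 4 times
Concatenation: 'gjs' + 'gjs' + 'gjs' + 'gjs'
Result: gjsgjsgjsgjs


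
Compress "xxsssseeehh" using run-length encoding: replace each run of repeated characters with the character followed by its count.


Input: 'xxsssseeehh'
Operation: identify consecutive runs
Runs: 'xx' -> x2, 'ssss' -> s4, 'eee' -> e3, 'hh' -> h2
Encoded: x2s4e3h2
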